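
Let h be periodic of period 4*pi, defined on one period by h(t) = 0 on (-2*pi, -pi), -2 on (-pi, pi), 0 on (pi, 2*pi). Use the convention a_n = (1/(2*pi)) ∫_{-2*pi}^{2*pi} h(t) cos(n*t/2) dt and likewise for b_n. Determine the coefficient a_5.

a_5 = (1/(2*pi)) ∫_{-2*pi}^{2*pi} h(t) cos(5*t/2) dt.
h is even and cos(5*t/2) is even, so the integrand is even and a_5 = 1/pi ∫_0^{2*pi} h(t) cos(5*t/2) dt.
Split the integral at the breakpoints.
Directly, an antiderivative of (-2) cos(5*t/2) is -4*sin(5*t/2)/5; evaluating from 0 to pi: ∫_{0}^{pi} (-2) cos(5*t/2) dt = (-4/5) - (0) = -4/5.
∫_{pi}^{2*pi} (0) cos(5*t/2) dt = 0.
Summing the pieces and multiplying by (1/pi) gives a_5 = -4/(5*pi).

-4/(5*pi)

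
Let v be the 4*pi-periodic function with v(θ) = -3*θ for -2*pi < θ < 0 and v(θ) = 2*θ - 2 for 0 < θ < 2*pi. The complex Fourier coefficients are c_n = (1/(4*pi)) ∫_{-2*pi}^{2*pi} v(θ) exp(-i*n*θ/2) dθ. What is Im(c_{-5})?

Since v is real-valued, Im(c_{-5}) = -(1/(4*pi)) ∫_{-2*pi}^{2*pi} v(θ) sin(-5*θ/2) dθ = b_{5}/2.
Split the integral at the breakpoints.
Integrating by parts (boundary term plus one more integral), an antiderivative of (-3*θ) sin(-5*θ/2) is -6*θ*cos(5*θ/2)/5 + 12*sin(5*θ/2)/25; evaluating from -2*pi to 0: ∫_{-2*pi}^{0} (-3*θ) sin(-5*θ/2) dθ = (0) - (-12*pi/5) = 12*pi/5.
Integrating by parts (boundary term plus one more integral), an antiderivative of (2*θ - 2) sin(-5*θ/2) is 4*θ*cos(5*θ/2)/5 - 8*sin(5*θ/2)/25 - 4*cos(5*θ/2)/5; evaluating from 0 to 2*pi: ∫_{0}^{2*pi} (2*θ - 2) sin(-5*θ/2) dθ = (4/5 - 8*pi/5) - (-4/5) = 8/5 - 8*pi/5.
So ∫_{-2*pi}^{2*pi} v(θ) sin(-5*θ/2) dθ = 8/5 + 4*pi/5.
Hence Im(c_{-5}) = (-1/(4*pi))·(8/5 + 4*pi/5) = (-pi - 2)/(5*pi).

(-pi - 2)/(5*pi)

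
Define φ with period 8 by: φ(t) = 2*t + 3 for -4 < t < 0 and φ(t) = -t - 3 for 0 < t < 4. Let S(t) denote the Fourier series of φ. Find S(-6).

-5

t = -6 differs from t = 2 by -1 full period(s), and the series is 8-periodic.
φ is continuous at t = 2 with value -5, so the series converges to -5 there.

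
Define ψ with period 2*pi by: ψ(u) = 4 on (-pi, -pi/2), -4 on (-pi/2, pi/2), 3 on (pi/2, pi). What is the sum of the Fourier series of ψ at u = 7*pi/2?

u = 7*pi/2 differs from u = -pi/2 by 2 full period(s), and the series is 2*pi-periodic.
At u = -pi/2 the one-sided limits are ψ(-pi/2^-) = 4 and ψ(-pi/2^+) = -4.
By Dirichlet's theorem the series converges to their average, [(4) + (-4)]/2 = 0.

0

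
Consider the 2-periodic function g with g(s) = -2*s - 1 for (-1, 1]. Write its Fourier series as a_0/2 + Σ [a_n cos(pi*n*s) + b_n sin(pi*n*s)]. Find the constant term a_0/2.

-1

a_0 = ∫_{-1}^{1} g(s) ds = -2.
So the constant term a_0/2 = -1.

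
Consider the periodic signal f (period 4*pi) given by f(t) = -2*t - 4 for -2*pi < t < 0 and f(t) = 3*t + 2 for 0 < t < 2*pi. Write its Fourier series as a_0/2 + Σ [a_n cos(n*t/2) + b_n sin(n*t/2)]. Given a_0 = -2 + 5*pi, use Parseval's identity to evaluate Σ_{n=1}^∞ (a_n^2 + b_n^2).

18 + 6*pi + 29*pi**2/6

Parseval: a_0^2/2 + Σ_{n≥1} (a_n^2+b_n^2) = (1/(2*pi)) ∫_{-2*pi}^{2*pi} f(t)^2 dt = -4*pi + 20 + 52*pi**2/3.
Subtract a_0^2/2 = (2 - 5*pi)**2/2: Σ (a_n^2+b_n^2) = 18 + 6*pi + 29*pi**2/6.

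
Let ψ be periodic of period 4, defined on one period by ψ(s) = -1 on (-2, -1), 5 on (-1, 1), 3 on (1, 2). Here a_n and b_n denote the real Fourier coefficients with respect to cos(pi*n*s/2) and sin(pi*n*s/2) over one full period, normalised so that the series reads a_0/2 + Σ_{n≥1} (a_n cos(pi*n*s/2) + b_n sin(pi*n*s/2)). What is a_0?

6

a_0 = 1/2 ∫_{-2}^{2} ψ(s) ds = 1/2 · (12) = 6.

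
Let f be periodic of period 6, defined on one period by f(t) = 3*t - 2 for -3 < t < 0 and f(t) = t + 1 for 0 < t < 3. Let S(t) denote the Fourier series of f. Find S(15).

-7/2

t = 15 differs from t = 3 by 2 full period(s), and the series is 6-periodic.
At t = 3 the one-sided limits are f(3^-) = 4 and f(3^+) = -11.
By Dirichlet's theorem the series converges to their average, [(4) + (-11)]/2 = -7/2.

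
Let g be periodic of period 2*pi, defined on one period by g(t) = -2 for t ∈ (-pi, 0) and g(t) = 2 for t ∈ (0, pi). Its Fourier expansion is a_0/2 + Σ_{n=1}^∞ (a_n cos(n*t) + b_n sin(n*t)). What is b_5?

8/(5*pi)

b_5 = 1/pi ∫_{-pi}^{pi} g(t) sin(5*t) dt.
g is odd and sin(5*t) is odd, so the integrand is even and b_5 = 2/pi ∫_0^{pi} g(t) sin(5*t) dt.
Directly, an antiderivative of (2) sin(5*t) is -2*cos(5*t)/5; evaluating from 0 to pi: ∫_{0}^{pi} (2) sin(5*t) dt = (2/5) - (-2/5) = 4/5.
Hence b_5 = (2/pi)·(4/5) = 8/(5*pi).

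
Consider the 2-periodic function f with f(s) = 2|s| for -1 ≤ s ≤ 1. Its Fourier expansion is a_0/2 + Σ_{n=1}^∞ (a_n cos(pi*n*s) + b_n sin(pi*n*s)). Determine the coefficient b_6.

b_6 = ∫_{-1}^{1} f(s) sin(6*pi*s) ds.
f is even and sin(6*pi*s) is odd, so the integrand is odd over a symmetric interval and the integral vanishes.

0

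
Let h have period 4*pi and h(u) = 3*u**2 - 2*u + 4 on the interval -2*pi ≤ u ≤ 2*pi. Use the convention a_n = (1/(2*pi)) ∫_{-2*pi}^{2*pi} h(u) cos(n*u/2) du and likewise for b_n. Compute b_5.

-8/5

b_5 = (1/(2*pi)) ∫_{-2*pi}^{2*pi} h(u) sin(5*u/2) du.
Integrating by parts twice (tabular method), an antiderivative of (3*u**2 - 2*u + 4) sin(5*u/2) is -6*u**2*cos(5*u/2)/5 + 24*u*sin(5*u/2)/25 + 4*u*cos(5*u/2)/5 - 8*sin(5*u/2)/25 - 152*cos(5*u/2)/125; evaluating from -2*pi to 2*pi: ∫_{-2*pi}^{2*pi} (3*u**2 - 2*u + 4) sin(5*u/2) du = (-8*pi/5 + 152/125 + 24*pi**2/5) - (152/125 + 8*pi/5 + 24*pi**2/5) = -16*pi/5.
Hence b_5 = (1/(2*pi))·(-16*pi/5) = -8/5.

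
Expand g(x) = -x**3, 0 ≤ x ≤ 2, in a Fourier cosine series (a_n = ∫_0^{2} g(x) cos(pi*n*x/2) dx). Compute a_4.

-3/pi**2

a_4 = ∫_0^{2} (-x**3) cos(2*pi*x) dx.
Integrating by parts three times (tabular method), an antiderivative of (-x**3) cos(2*pi*x) is -x**3*sin(2*pi*x)/(2*pi) - 3*x**2*cos(2*pi*x)/(4*pi**2) + 3*x*sin(2*pi*x)/(4*pi**3) + 3*cos(2*pi*x)/(8*pi**4); evaluating from 0 to 2: ∫_{0}^{2} (-x**3) cos(2*pi*x) dx = (3*(1 - 8*pi**2)/(8*pi**4)) - (3/(8*pi**4)) = -3/pi**2.
Hence a_4 = -3/pi**2.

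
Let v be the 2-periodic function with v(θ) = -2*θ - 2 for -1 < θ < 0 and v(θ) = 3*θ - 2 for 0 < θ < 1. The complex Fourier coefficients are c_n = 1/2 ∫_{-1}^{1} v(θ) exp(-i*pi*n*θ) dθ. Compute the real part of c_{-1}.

-5/pi**2

Since v is real-valued, Re(c_{-1}) = 1/2 ∫_{-1}^{1} v(θ) cos(-pi*θ) dθ = a_{1}/2.
Split the integral at the breakpoints.
Integrating by parts (boundary term plus one more integral), an antiderivative of (-2*θ - 2) cos(-pi*θ) is -2*θ*sin(pi*θ)/pi - 2*sin(pi*θ)/pi - 2*cos(pi*θ)/pi**2; evaluating from -1 to 0: ∫_{-1}^{0} (-2*θ - 2) cos(-pi*θ) dθ = (-2/pi**2) - (2/pi**2) = -4/pi**2.
Integrating by parts (boundary term plus one more integral), an antiderivative of (3*θ - 2) cos(-pi*θ) is 3*θ*sin(pi*θ)/pi - 2*sin(pi*θ)/pi + 3*cos(pi*θ)/pi**2; evaluating from 0 to 1: ∫_{0}^{1} (3*θ - 2) cos(-pi*θ) dθ = (-3/pi**2) - (3/pi**2) = -6/pi**2.
So ∫_{-1}^{1} v(θ) cos(-pi*θ) dθ = -10/pi**2.
Hence Re(c_{-1}) = (1/2)·(-10/pi**2) = -5/pi**2.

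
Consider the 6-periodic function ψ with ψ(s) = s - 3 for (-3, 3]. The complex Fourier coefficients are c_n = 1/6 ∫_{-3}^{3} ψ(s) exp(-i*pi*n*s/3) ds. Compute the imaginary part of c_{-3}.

Since ψ is real-valued, Im(c_{-3}) = -1/6 ∫_{-3}^{3} ψ(s) sin(-pi*s) ds = b_{3}/2.
Integrating by parts (boundary term plus one more integral), an antiderivative of (s - 3) sin(-pi*s) is s*cos(pi*s)/pi - sin(pi*s)/pi**2 - 3*cos(pi*s)/pi; evaluating from -3 to 3: ∫_{-3}^{3} (s - 3) sin(-pi*s) ds = (0) - (6/pi) = -6/pi.
Hence Im(c_{-3}) = (-1/6)·(-6/pi) = 1/pi.

1/pi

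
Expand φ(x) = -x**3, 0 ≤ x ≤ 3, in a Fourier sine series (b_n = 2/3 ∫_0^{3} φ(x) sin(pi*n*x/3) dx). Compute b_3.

-18/pi + 12/pi**3

b_3 = 2/3 ∫_0^{3} (-x**3) sin(pi*x) dx.
Integrating by parts three times (tabular method), an antiderivative of (-x**3) sin(pi*x) is x**3*cos(pi*x)/pi - 3*x**2*sin(pi*x)/pi**2 - 6*x*cos(pi*x)/pi**3 + 6*sin(pi*x)/pi**4; evaluating from 0 to 3: ∫_{0}^{3} (-x**3) sin(pi*x) dx = (-27/pi + 18/pi**3) - (0) = -27/pi + 18/pi**3.
Hence b_3 = (2/3)·(-27/pi + 18/pi**3) = -18/pi + 12/pi**3.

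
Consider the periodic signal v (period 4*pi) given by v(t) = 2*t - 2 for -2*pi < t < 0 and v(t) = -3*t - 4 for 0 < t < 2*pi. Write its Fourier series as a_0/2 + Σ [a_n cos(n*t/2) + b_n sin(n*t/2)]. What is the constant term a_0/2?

a_0 = (1/(2*pi)) ∫_{-2*pi}^{2*pi} v(t) dt = (1/(2*pi)) · (-2*pi*(6 + 5*pi)) = -5*pi - 6.
So the constant term a_0/2 = -5*pi/2 - 3.

-5*pi/2 - 3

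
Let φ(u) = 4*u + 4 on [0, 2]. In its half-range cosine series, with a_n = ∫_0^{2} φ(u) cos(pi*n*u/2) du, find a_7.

-32/(49*pi**2)

a_7 = ∫_0^{2} (4*u + 4) cos(7*pi*u/2) du.
Integrating by parts (boundary term plus one more integral), an antiderivative of (4*u + 4) cos(7*pi*u/2) is 8*u*sin(7*pi*u/2)/(7*pi) + 8*sin(7*pi*u/2)/(7*pi) + 16*cos(7*pi*u/2)/(49*pi**2); evaluating from 0 to 2: ∫_{0}^{2} (4*u + 4) cos(7*pi*u/2) du = (-16/(49*pi**2)) - (16/(49*pi**2)) = -32/(49*pi**2).
Hence a_7 = -32/(49*pi**2).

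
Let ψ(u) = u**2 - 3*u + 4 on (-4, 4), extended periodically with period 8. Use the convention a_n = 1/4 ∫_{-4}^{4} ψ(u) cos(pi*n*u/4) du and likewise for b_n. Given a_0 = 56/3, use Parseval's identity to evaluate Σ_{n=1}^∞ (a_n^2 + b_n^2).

6368/45

Parseval: a_0^2/2 + Σ_{n≥1} (a_n^2+b_n^2) = 1/4 ∫_{-4}^{4} ψ(u)^2 du = 4736/15.
Subtract a_0^2/2 = 1568/9: Σ (a_n^2+b_n^2) = 6368/45.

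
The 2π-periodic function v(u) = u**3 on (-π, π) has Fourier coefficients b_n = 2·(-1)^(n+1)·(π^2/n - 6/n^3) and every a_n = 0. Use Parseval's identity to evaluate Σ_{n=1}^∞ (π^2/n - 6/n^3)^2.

Parseval: Σ b_n^2 = (1/π) ∫_{-π}^{π} v(u)^2 du = 2*pi**6/7.
b_n^2 = 4·(π^2/n - 6/n^3)^2, so the sum equals (2*pi**6/7)/4 = pi**6/14.

pi**6/14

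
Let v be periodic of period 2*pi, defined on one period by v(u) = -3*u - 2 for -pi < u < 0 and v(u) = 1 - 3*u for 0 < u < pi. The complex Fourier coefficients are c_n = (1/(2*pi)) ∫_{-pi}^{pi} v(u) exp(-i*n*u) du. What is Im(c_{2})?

-3/2

Since v is real-valued, Im(c_{2}) = -(1/(2*pi)) ∫_{-pi}^{pi} v(u) sin(2*u) du = -b_{2}/2.
Split the integral at the breakpoints.
Integrating by parts (boundary term plus one more integral), an antiderivative of (-3*u - 2) sin(2*u) is 3*u*cos(2*u)/2 - 3*sin(2*u)/4 + cos(2*u); evaluating from -pi to 0: ∫_{-pi}^{0} (-3*u - 2) sin(2*u) du = (1) - (1 - 3*pi/2) = 3*pi/2.
Integrating by parts (boundary term plus one more integral), an antiderivative of (1 - 3*u) sin(2*u) is 3*u*cos(2*u)/2 - 3*sin(2*u)/4 - cos(2*u)/2; evaluating from 0 to pi: ∫_{0}^{pi} (1 - 3*u) sin(2*u) du = (-1/2 + 3*pi/2) - (-1/2) = 3*pi/2.
So ∫_{-pi}^{pi} v(u) sin(2*u) du = 3*pi.
Hence Im(c_{2}) = (-1/(2*pi))·(3*pi) = -3/2.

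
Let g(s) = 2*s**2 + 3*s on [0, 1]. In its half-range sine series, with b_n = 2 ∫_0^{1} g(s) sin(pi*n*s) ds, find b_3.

2*(-8 + 45*pi**2)/(27*pi**3)

b_3 = 2 ∫_0^{1} (2*s**2 + 3*s) sin(3*pi*s) ds.
Integrating by parts twice (tabular method), an antiderivative of (2*s**2 + 3*s) sin(3*pi*s) is -2*s**2*cos(3*pi*s)/(3*pi) + 4*s*sin(3*pi*s)/(9*pi**2) - s*cos(3*pi*s)/pi + sin(3*pi*s)/(3*pi**2) + 4*cos(3*pi*s)/(27*pi**3); evaluating from 0 to 1: ∫_{0}^{1} (2*s**2 + 3*s) sin(3*pi*s) ds = ((-4 + 45*pi**2)/(27*pi**3)) - (4/(27*pi**3)) = (-8 + 45*pi**2)/(27*pi**3).
Hence b_3 = 2·((-8 + 45*pi**2)/(27*pi**3)) = 2*(-8 + 45*pi**2)/(27*pi**3).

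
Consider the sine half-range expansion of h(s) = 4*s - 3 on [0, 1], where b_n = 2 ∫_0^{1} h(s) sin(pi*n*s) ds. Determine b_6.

-4/(3*pi)

b_6 = 2 ∫_0^{1} (4*s - 3) sin(6*pi*s) ds.
Integrating by parts (boundary term plus one more integral), an antiderivative of (4*s - 3) sin(6*pi*s) is -2*s*cos(6*pi*s)/(3*pi) + sin(6*pi*s)/(9*pi**2) + cos(6*pi*s)/(2*pi); evaluating from 0 to 1: ∫_{0}^{1} (4*s - 3) sin(6*pi*s) ds = (-1/(6*pi)) - (1/(2*pi)) = -2/(3*pi).
Hence b_6 = 2·(-2/(3*pi)) = -4/(3*pi).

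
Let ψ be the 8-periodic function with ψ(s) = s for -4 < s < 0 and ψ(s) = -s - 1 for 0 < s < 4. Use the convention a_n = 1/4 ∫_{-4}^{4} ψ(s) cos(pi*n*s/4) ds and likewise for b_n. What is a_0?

-5

a_0 = 1/4 ∫_{-4}^{4} ψ(s) ds = 1/4 · (-20) = -5.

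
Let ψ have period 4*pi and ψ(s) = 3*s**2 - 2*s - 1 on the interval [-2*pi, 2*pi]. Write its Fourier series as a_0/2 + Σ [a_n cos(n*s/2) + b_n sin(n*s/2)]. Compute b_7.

b_7 = (1/(2*pi)) ∫_{-2*pi}^{2*pi} ψ(s) sin(7*s/2) ds.
Integrating by parts twice (tabular method), an antiderivative of (3*s**2 - 2*s - 1) sin(7*s/2) is -6*s**2*cos(7*s/2)/7 + 24*s*sin(7*s/2)/49 + 4*s*cos(7*s/2)/7 - 8*sin(7*s/2)/49 + 146*cos(7*s/2)/343; evaluating from -2*pi to 2*pi: ∫_{-2*pi}^{2*pi} (3*s**2 - 2*s - 1) sin(7*s/2) ds = (-8*pi/7 - 146/343 + 24*pi**2/7) - (-146/343 + 8*pi/7 + 24*pi**2/7) = -16*pi/7.
Hence b_7 = (1/(2*pi))·(-16*pi/7) = -8/7.

-8/7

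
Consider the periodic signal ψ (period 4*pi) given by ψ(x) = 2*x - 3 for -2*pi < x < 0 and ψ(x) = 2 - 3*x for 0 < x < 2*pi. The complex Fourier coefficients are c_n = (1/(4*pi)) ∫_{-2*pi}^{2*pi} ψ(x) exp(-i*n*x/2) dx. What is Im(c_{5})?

(-5 + pi)/(5*pi)

Since ψ is real-valued, Im(c_{5}) = -(1/(4*pi)) ∫_{-2*pi}^{2*pi} ψ(x) sin(5*x/2) dx = -b_{5}/2.
Split the integral at the breakpoints.
Integrating by parts (boundary term plus one more integral), an antiderivative of (2*x - 3) sin(5*x/2) is -4*x*cos(5*x/2)/5 + 8*sin(5*x/2)/25 + 6*cos(5*x/2)/5; evaluating from -2*pi to 0: ∫_{-2*pi}^{0} (2*x - 3) sin(5*x/2) dx = (6/5) - (-8*pi/5 - 6/5) = 12/5 + 8*pi/5.
Integrating by parts (boundary term plus one more integral), an antiderivative of (2 - 3*x) sin(5*x/2) is 6*x*cos(5*x/2)/5 - 12*sin(5*x/2)/25 - 4*cos(5*x/2)/5; evaluating from 0 to 2*pi: ∫_{0}^{2*pi} (2 - 3*x) sin(5*x/2) dx = (4/5 - 12*pi/5) - (-4/5) = 8/5 - 12*pi/5.
So ∫_{-2*pi}^{2*pi} ψ(x) sin(5*x/2) dx = 4 - 4*pi/5.
Hence Im(c_{5}) = (-1/(4*pi))·(4 - 4*pi/5) = (-5 + pi)/(5*pi).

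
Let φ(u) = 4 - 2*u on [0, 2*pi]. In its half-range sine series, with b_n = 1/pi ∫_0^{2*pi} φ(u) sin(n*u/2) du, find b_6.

b_6 = 1/pi ∫_0^{2*pi} (4 - 2*u) sin(3*u) du.
Integrating by parts (boundary term plus one more integral), an antiderivative of (4 - 2*u) sin(3*u) is 2*u*cos(3*u)/3 - 2*sin(3*u)/9 - 4*cos(3*u)/3; evaluating from 0 to 2*pi: ∫_{0}^{2*pi} (4 - 2*u) sin(3*u) du = (-4/3 + 4*pi/3) - (-4/3) = 4*pi/3.
Hence b_6 = (1/pi)·(4*pi/3) = 4/3.

4/3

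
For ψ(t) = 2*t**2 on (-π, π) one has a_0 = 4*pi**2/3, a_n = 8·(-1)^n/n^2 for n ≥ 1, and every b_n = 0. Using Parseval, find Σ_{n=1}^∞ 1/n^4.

pi**4/90

Parseval: a_0^2/2 + Σ a_n^2 = (1/π) ∫_{-π}^{π} ψ(t)^2 dt = 8*pi**4/5.
Subtract a_0^2/2 = 8*pi**4/9: Σ a_n^2 = 32*pi**4/45.
Since a_n^2 = 64/n^4, Σ 1/n^4 = pi**4/90.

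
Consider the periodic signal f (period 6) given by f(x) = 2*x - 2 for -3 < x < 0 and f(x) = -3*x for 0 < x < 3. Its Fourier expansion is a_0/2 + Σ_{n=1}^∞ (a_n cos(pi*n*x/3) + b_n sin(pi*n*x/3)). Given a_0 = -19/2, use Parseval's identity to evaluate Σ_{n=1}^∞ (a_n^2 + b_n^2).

79/8

Parseval: a_0^2/2 + Σ_{n≥1} (a_n^2+b_n^2) = 1/3 ∫_{-3}^{3} f(x)^2 dx = 55.
Subtract a_0^2/2 = 361/8: Σ (a_n^2+b_n^2) = 79/8.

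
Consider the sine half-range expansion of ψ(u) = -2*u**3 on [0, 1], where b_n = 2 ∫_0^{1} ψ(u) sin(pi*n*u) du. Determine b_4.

(-3/8 + pi**2)/pi**3

b_4 = 2 ∫_0^{1} (-2*u**3) sin(4*pi*u) du.
Integrating by parts three times (tabular method), an antiderivative of (-2*u**3) sin(4*pi*u) is u**3*cos(4*pi*u)/(2*pi) - 3*u**2*sin(4*pi*u)/(8*pi**2) - 3*u*cos(4*pi*u)/(16*pi**3) + 3*sin(4*pi*u)/(64*pi**4); evaluating from 0 to 1: ∫_{0}^{1} (-2*u**3) sin(4*pi*u) du = ((-3 + 8*pi**2)/(16*pi**3)) - (0) = (-3 + 8*pi**2)/(16*pi**3).
Hence b_4 = 2·((-3 + 8*pi**2)/(16*pi**3)) = (-3/8 + pi**2)/pi**3.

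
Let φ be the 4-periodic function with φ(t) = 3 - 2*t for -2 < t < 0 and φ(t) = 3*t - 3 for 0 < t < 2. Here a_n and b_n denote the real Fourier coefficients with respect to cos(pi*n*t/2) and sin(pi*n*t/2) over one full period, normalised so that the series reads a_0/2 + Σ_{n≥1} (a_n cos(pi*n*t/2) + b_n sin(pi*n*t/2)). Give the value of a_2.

a_2 = 1/2 ∫_{-2}^{2} φ(t) cos(pi*t) dt.
Split the integral at the breakpoints.
Integrating by parts (boundary term plus one more integral), an antiderivative of (3 - 2*t) cos(pi*t) is -2*t*sin(pi*t)/pi + 3*sin(pi*t)/pi - 2*cos(pi*t)/pi**2; evaluating from -2 to 0: ∫_{-2}^{0} (3 - 2*t) cos(pi*t) dt = (-2/pi**2) - (-2/pi**2) = 0.
Integrating by parts (boundary term plus one more integral), an antiderivative of (3*t - 3) cos(pi*t) is 3*t*sin(pi*t)/pi - 3*sin(pi*t)/pi + 3*cos(pi*t)/pi**2; evaluating from 0 to 2: ∫_{0}^{2} (3*t - 3) cos(pi*t) dt = (3/pi**2) - (3/pi**2) = 0.
Summing the pieces and multiplying by (1/2) gives a_2 = 0.

0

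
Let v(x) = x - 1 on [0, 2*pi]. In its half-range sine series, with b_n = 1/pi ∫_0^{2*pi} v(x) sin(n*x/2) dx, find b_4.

-1

b_4 = 1/pi ∫_0^{2*pi} (x - 1) sin(2*x) dx.
Integrating by parts (boundary term plus one more integral), an antiderivative of (x - 1) sin(2*x) is -x*cos(2*x)/2 + sin(2*x)/4 + cos(2*x)/2; evaluating from 0 to 2*pi: ∫_{0}^{2*pi} (x - 1) sin(2*x) dx = (1/2 - pi) - (1/2) = -pi.
Hence b_4 = (1/pi)·(-pi) = -1.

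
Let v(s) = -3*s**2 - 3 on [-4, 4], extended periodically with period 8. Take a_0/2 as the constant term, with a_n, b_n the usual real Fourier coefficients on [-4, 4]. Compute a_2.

a_2 = 1/4 ∫_{-4}^{4} v(s) cos(pi*s/2) ds.
v is even and cos(pi*s/2) is even, so the integrand is even and a_2 = 1/2 ∫_0^{4} v(s) cos(pi*s/2) ds.
Integrating by parts twice (tabular method), an antiderivative of (-3*s**2 - 3) cos(pi*s/2) is -6*s**2*sin(pi*s/2)/pi - 24*s*cos(pi*s/2)/pi**2 - 6*sin(pi*s/2)/pi + 48*sin(pi*s/2)/pi**3; evaluating from 0 to 4: ∫_{0}^{4} (-3*s**2 - 3) cos(pi*s/2) ds = (-96/pi**2) - (0) = -96/pi**2.
Hence a_2 = (1/2)·(-96/pi**2) = -48/pi**2.

-48/pi**2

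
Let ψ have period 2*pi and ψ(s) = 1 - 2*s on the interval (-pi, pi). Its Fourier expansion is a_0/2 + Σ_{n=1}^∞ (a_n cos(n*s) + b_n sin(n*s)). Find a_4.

0

a_4 = 1/pi ∫_{-pi}^{pi} ψ(s) cos(4*s) ds.
Integrating by parts (boundary term plus one more integral), an antiderivative of (1 - 2*s) cos(4*s) is -s*sin(4*s)/2 + sin(4*s)/4 - cos(4*s)/8; evaluating from -pi to pi: ∫_{-pi}^{pi} (1 - 2*s) cos(4*s) ds = (-1/8) - (-1/8) = 0.
Hence a_4 = (1/pi)·(0) = 0.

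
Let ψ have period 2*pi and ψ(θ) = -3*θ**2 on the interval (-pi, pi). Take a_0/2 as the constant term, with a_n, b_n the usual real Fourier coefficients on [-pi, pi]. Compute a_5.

a_5 = 1/pi ∫_{-pi}^{pi} ψ(θ) cos(5*θ) dθ.
ψ is even and cos(5*θ) is even, so the integrand is even and a_5 = 2/pi ∫_0^{pi} ψ(θ) cos(5*θ) dθ.
Integrating by parts twice (tabular method), an antiderivative of (-3*θ**2) cos(5*θ) is -3*θ**2*sin(5*θ)/5 - 6*θ*cos(5*θ)/25 + 6*sin(5*θ)/125; evaluating from 0 to pi: ∫_{0}^{pi} (-3*θ**2) cos(5*θ) dθ = (6*pi/25) - (0) = 6*pi/25.
Hence a_5 = (2/pi)·(6*pi/25) = 12/25.

12/25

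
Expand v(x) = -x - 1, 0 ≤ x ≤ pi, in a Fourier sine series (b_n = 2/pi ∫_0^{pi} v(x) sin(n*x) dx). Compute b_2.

1

b_2 = 2/pi ∫_0^{pi} (-x - 1) sin(2*x) dx.
Integrating by parts (boundary term plus one more integral), an antiderivative of (-x - 1) sin(2*x) is x*cos(2*x)/2 - sin(2*x)/4 + cos(2*x)/2; evaluating from 0 to pi: ∫_{0}^{pi} (-x - 1) sin(2*x) dx = (1/2 + pi/2) - (1/2) = pi/2.
Hence b_2 = (2/pi)·(pi/2) = 1.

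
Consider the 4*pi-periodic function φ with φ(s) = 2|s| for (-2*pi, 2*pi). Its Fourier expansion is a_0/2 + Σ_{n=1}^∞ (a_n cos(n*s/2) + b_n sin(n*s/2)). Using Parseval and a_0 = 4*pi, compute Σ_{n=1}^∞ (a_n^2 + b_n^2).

8*pi**2/3

Parseval: a_0^2/2 + Σ_{n≥1} (a_n^2+b_n^2) = (1/(2*pi)) ∫_{-2*pi}^{2*pi} φ(s)^2 ds = 32*pi**2/3.
Subtract a_0^2/2 = 8*pi**2: Σ (a_n^2+b_n^2) = 8*pi**2/3.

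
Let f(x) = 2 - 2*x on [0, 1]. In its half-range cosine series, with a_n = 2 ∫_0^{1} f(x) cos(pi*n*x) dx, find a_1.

8/pi**2

a_1 = 2 ∫_0^{1} (2 - 2*x) cos(pi*x) dx.
Integrating by parts (boundary term plus one more integral), an antiderivative of (2 - 2*x) cos(pi*x) is -2*x*sin(pi*x)/pi + 2*sin(pi*x)/pi - 2*cos(pi*x)/pi**2; evaluating from 0 to 1: ∫_{0}^{1} (2 - 2*x) cos(pi*x) dx = (2/pi**2) - (-2/pi**2) = 4/pi**2.
Hence a_1 = 2·(4/pi**2) = 8/pi**2.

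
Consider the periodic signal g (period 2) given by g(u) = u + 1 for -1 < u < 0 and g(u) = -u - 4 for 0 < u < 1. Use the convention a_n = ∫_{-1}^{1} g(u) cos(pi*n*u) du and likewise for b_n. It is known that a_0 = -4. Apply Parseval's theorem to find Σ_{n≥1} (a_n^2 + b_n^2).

Parseval: a_0^2/2 + Σ_{n≥1} (a_n^2+b_n^2) = ∫_{-1}^{1} g(u)^2 du = 62/3.
Subtract a_0^2/2 = 8: Σ (a_n^2+b_n^2) = 38/3.

38/3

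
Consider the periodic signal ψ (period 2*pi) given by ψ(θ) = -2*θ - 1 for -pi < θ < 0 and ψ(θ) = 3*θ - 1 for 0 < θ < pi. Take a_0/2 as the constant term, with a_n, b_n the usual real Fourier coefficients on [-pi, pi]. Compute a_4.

a_4 = 1/pi ∫_{-pi}^{pi} ψ(θ) cos(4*θ) dθ.
Split the integral at the breakpoints.
Integrating by parts (boundary term plus one more integral), an antiderivative of (-2*θ - 1) cos(4*θ) is -θ*sin(4*θ)/2 - sin(4*θ)/4 - cos(4*θ)/8; evaluating from -pi to 0: ∫_{-pi}^{0} (-2*θ - 1) cos(4*θ) dθ = (-1/8) - (-1/8) = 0.
Integrating by parts (boundary term plus one more integral), an antiderivative of (3*θ - 1) cos(4*θ) is 3*θ*sin(4*θ)/4 - sin(4*θ)/4 + 3*cos(4*θ)/16; evaluating from 0 to pi: ∫_{0}^{pi} (3*θ - 1) cos(4*θ) dθ = (3/16) - (3/16) = 0.
Summing the pieces and multiplying by (1/pi) gives a_4 = 0.

0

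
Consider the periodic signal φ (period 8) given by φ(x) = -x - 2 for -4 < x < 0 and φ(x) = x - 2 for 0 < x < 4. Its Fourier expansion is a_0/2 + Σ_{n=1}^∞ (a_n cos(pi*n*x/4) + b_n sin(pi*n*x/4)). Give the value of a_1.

a_1 = 1/4 ∫_{-4}^{4} φ(x) cos(pi*x/4) dx.
φ is even and cos(pi*x/4) is even, so the integrand is even and a_1 = 1/2 ∫_0^{4} φ(x) cos(pi*x/4) dx.
Integrating by parts (boundary term plus one more integral), an antiderivative of (x - 2) cos(pi*x/4) is 4*x*sin(pi*x/4)/pi - 8*sin(pi*x/4)/pi + 16*cos(pi*x/4)/pi**2; evaluating from 0 to 4: ∫_{0}^{4} (x - 2) cos(pi*x/4) dx = (-16/pi**2) - (16/pi**2) = -32/pi**2.
Hence a_1 = (1/2)·(-32/pi**2) = -16/pi**2.

-16/pi**2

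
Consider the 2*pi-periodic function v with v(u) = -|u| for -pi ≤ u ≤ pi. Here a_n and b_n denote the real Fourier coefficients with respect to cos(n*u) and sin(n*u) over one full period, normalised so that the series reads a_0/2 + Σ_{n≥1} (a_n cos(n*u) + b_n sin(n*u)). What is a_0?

-pi

a_0 = 1/pi ∫_{-pi}^{pi} v(u) du = 1/pi · (-pi**2) = -pi.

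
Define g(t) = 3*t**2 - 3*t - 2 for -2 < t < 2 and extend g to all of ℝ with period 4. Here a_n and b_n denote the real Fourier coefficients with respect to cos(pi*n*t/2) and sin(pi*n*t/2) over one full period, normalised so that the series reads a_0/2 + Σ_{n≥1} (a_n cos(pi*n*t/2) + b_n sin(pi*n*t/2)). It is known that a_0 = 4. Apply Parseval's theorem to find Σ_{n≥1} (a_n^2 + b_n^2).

248/5

Parseval: a_0^2/2 + Σ_{n≥1} (a_n^2+b_n^2) = 1/2 ∫_{-2}^{2} g(t)^2 dt = 288/5.
Subtract a_0^2/2 = 8: Σ (a_n^2+b_n^2) = 248/5.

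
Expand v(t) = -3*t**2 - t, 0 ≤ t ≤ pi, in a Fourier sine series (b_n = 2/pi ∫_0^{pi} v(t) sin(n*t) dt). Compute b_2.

1 + 3*pi

b_2 = 2/pi ∫_0^{pi} (-3*t**2 - t) sin(2*t) dt.
Integrating by parts twice (tabular method), an antiderivative of (-3*t**2 - t) sin(2*t) is 3*t**2*cos(2*t)/2 - 3*t*sin(2*t)/2 + t*cos(2*t)/2 - sin(2*t)/4 - 3*cos(2*t)/4; evaluating from 0 to pi: ∫_{0}^{pi} (-3*t**2 - t) sin(2*t) dt = (-3/4 + pi/2 + 3*pi**2/2) - (-3/4) = pi*(1 + 3*pi)/2.
Hence b_2 = (2/pi)·(pi*(1 + 3*pi)/2) = 1 + 3*pi.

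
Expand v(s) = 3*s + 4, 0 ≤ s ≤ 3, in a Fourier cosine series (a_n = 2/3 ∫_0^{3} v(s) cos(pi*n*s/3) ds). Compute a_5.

-36/(25*pi**2)

a_5 = 2/3 ∫_0^{3} (3*s + 4) cos(5*pi*s/3) ds.
Integrating by parts (boundary term plus one more integral), an antiderivative of (3*s + 4) cos(5*pi*s/3) is 9*s*sin(5*pi*s/3)/(5*pi) + 12*sin(5*pi*s/3)/(5*pi) + 27*cos(5*pi*s/3)/(25*pi**2); evaluating from 0 to 3: ∫_{0}^{3} (3*s + 4) cos(5*pi*s/3) ds = (-27/(25*pi**2)) - (27/(25*pi**2)) = -54/(25*pi**2).
Hence a_5 = (2/3)·(-54/(25*pi**2)) = -36/(25*pi**2).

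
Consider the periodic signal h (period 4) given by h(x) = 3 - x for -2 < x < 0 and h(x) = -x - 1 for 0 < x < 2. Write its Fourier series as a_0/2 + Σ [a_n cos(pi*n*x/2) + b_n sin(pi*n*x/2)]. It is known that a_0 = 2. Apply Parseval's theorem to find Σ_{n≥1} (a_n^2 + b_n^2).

56/3

Parseval: a_0^2/2 + Σ_{n≥1} (a_n^2+b_n^2) = 1/2 ∫_{-2}^{2} h(x)^2 dx = 62/3.
Subtract a_0^2/2 = 2: Σ (a_n^2+b_n^2) = 56/3.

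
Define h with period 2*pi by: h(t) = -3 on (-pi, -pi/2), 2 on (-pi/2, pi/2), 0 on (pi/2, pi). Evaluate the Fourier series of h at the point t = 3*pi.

t = 3*pi differs from t = -pi by 2 full period(s), and the series is 2*pi-periodic.
At t = -pi the one-sided limits are h(-pi^-) = 0 and h(-pi^+) = -3.
By Dirichlet's theorem the series converges to their average, [(0) + (-3)]/2 = -3/2.

-3/2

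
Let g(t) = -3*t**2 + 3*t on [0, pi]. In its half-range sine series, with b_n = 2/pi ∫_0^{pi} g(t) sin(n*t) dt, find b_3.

b_3 = 2/pi ∫_0^{pi} (-3*t**2 + 3*t) sin(3*t) dt.
Integrating by parts twice (tabular method), an antiderivative of (-3*t**2 + 3*t) sin(3*t) is t**2*cos(3*t) - 2*t*sin(3*t)/3 - t*cos(3*t) + sin(3*t)/3 - 2*cos(3*t)/9; evaluating from 0 to pi: ∫_{0}^{pi} (-3*t**2 + 3*t) sin(3*t) dt = (-pi**2 + 2/9 + pi) - (-2/9) = -pi**2 + 4/9 + pi.
Hence b_3 = (2/pi)·(-pi**2 + 4/9 + pi) = -2*pi + 8/(9*pi) + 2.

-2*pi + 8/(9*pi) + 2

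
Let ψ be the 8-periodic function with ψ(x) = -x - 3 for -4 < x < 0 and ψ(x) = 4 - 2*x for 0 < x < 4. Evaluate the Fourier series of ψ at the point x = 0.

1/2

At x = 0 the one-sided limits are ψ(0^-) = -3 and ψ(0^+) = 4.
By Dirichlet's theorem the series converges to their average, [(-3) + (4)]/2 = 1/2.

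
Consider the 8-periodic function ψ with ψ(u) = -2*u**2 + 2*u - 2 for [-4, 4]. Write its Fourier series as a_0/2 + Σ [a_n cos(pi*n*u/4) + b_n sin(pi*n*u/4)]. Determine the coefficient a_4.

-8/pi**2

a_4 = 1/4 ∫_{-4}^{4} ψ(u) cos(pi*u) du.
Integrating by parts twice (tabular method), an antiderivative of (-2*u**2 + 2*u - 2) cos(pi*u) is -2*u**2*sin(pi*u)/pi + 2*u*sin(pi*u)/pi - 4*u*cos(pi*u)/pi**2 - 2*sin(pi*u)/pi + 4*sin(pi*u)/pi**3 + 2*cos(pi*u)/pi**2; evaluating from -4 to 4: ∫_{-4}^{4} (-2*u**2 + 2*u - 2) cos(pi*u) du = (-14/pi**2) - (18/pi**2) = -32/pi**2.
Hence a_4 = (1/4)·(-32/pi**2) = -8/pi**2.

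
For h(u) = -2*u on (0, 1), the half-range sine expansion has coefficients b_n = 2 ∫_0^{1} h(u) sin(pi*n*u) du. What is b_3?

-4/(3*pi)

b_3 = 2 ∫_0^{1} (-2*u) sin(3*pi*u) du.
Integrating by parts (boundary term plus one more integral), an antiderivative of (-2*u) sin(3*pi*u) is 2*u*cos(3*pi*u)/(3*pi) - 2*sin(3*pi*u)/(9*pi**2); evaluating from 0 to 1: ∫_{0}^{1} (-2*u) sin(3*pi*u) du = (-2/(3*pi)) - (0) = -2/(3*pi).
Hence b_3 = 2·(-2/(3*pi)) = -4/(3*pi).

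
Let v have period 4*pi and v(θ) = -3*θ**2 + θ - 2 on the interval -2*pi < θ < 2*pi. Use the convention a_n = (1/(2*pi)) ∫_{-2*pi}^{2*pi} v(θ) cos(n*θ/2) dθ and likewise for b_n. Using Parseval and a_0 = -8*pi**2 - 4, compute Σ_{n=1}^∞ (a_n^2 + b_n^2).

8*pi**2*(5 + 48*pi**2)/15

Parseval: a_0^2/2 + Σ_{n≥1} (a_n^2+b_n^2) = (1/(2*pi)) ∫_{-2*pi}^{2*pi} v(θ)^2 dθ = 8 + 104*pi**2/3 + 288*pi**4/5.
Subtract a_0^2/2 = 8*(1 + 2*pi**2)**2: Σ (a_n^2+b_n^2) = 8*pi**2*(5 + 48*pi**2)/15.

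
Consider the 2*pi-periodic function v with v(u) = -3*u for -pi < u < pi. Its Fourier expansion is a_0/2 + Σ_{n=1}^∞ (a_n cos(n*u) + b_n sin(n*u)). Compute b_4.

b_4 = 1/pi ∫_{-pi}^{pi} v(u) sin(4*u) du.
v is odd and sin(4*u) is odd, so the integrand is even and b_4 = 2/pi ∫_0^{pi} v(u) sin(4*u) du.
Integrating by parts (boundary term plus one more integral), an antiderivative of (-3*u) sin(4*u) is 3*u*cos(4*u)/4 - 3*sin(4*u)/16; evaluating from 0 to pi: ∫_{0}^{pi} (-3*u) sin(4*u) du = (3*pi/4) - (0) = 3*pi/4.
Hence b_4 = (2/pi)·(3*pi/4) = 3/2.

3/2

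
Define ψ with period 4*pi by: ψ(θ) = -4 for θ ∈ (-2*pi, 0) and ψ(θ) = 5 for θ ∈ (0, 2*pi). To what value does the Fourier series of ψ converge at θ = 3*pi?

θ = 3*pi differs from θ = -pi by 1 full period(s), and the series is 4*pi-periodic.
ψ is continuous at θ = -pi with value -4, so the series converges to -4 there.

-4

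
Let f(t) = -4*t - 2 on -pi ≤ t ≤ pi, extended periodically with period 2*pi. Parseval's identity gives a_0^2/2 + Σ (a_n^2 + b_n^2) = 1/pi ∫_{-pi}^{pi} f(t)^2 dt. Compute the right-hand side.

8 + 32*pi**2/3

1/pi ∫_{-pi}^{pi} f(t)^2 dt = 1/pi · (8*pi + 32*pi**3/3) = 8 + 32*pi**2/3.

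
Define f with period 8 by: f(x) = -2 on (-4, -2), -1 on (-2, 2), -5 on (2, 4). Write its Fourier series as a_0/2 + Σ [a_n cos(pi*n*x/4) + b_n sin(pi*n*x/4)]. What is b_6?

1/pi

b_6 = 1/4 ∫_{-4}^{4} f(x) sin(3*pi*x/2) dx.
Split the integral at the breakpoints.
Directly, an antiderivative of (-2) sin(3*pi*x/2) is 4*cos(3*pi*x/2)/(3*pi); evaluating from -4 to -2: ∫_{-4}^{-2} (-2) sin(3*pi*x/2) dx = (-4/(3*pi)) - (4/(3*pi)) = -8/(3*pi).
Directly, an antiderivative of (-1) sin(3*pi*x/2) is 2*cos(3*pi*x/2)/(3*pi); evaluating from -2 to 2: ∫_{-2}^{2} (-1) sin(3*pi*x/2) dx = (-2/(3*pi)) - (-2/(3*pi)) = 0.
Directly, an antiderivative of (-5) sin(3*pi*x/2) is 10*cos(3*pi*x/2)/(3*pi); evaluating from 2 to 4: ∫_{2}^{4} (-5) sin(3*pi*x/2) dx = (10/(3*pi)) - (-10/(3*pi)) = 20/(3*pi).
Summing the pieces and multiplying by (1/4) gives b_6 = 1/pi.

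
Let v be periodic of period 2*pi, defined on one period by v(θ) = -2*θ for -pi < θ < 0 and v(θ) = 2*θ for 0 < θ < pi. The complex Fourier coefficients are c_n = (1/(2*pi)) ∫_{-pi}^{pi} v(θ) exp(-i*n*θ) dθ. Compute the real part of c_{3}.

Since v is real-valued, Re(c_{3}) = (1/(2*pi)) ∫_{-pi}^{pi} v(θ) cos(3*θ) dθ = a_{3}/2.
v is even and cos(3*θ) is even, so the integrand is even: ∫_{-pi}^{pi} v(θ) cos(3*θ) dθ = 2∫_0^{pi} v(θ) cos(3*θ) dθ.
Integrating by parts (boundary term plus one more integral), an antiderivative of (2*θ) cos(3*θ) is 2*θ*sin(3*θ)/3 + 2*cos(3*θ)/9; evaluating from 0 to pi: ∫_{0}^{pi} (2*θ) cos(3*θ) dθ = (-2/9) - (2/9) = -4/9.
So ∫_{-pi}^{pi} v(θ) cos(3*θ) dθ = -8/9.
Hence Re(c_{3}) = (1/(2*pi))·(-8/9) = -4/(9*pi).

-4/(9*pi)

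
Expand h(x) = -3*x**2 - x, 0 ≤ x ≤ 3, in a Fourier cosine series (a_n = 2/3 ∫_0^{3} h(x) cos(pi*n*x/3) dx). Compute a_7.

a_7 = 2/3 ∫_0^{3} (-3*x**2 - x) cos(7*pi*x/3) dx.
Integrating by parts twice (tabular method), an antiderivative of (-3*x**2 - x) cos(7*pi*x/3) is -9*x**2*sin(7*pi*x/3)/(7*pi) - 3*x*sin(7*pi*x/3)/(7*pi) - 54*x*cos(7*pi*x/3)/(49*pi**2) + 162*sin(7*pi*x/3)/(343*pi**3) - 9*cos(7*pi*x/3)/(49*pi**2); evaluating from 0 to 3: ∫_{0}^{3} (-3*x**2 - x) cos(7*pi*x/3) dx = (171/(49*pi**2)) - (-9/(49*pi**2)) = 180/(49*pi**2).
Hence a_7 = (2/3)·(180/(49*pi**2)) = 120/(49*pi**2).

120/(49*pi**2)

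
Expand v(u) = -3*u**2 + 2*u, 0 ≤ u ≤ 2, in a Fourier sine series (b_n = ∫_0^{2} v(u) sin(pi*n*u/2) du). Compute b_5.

16*(6 - 25*pi**2)/(125*pi**3)

b_5 = ∫_0^{2} (-3*u**2 + 2*u) sin(5*pi*u/2) du.
Integrating by parts twice (tabular method), an antiderivative of (-3*u**2 + 2*u) sin(5*pi*u/2) is 6*u**2*cos(5*pi*u/2)/(5*pi) - 24*u*sin(5*pi*u/2)/(25*pi**2) - 4*u*cos(5*pi*u/2)/(5*pi) + 8*sin(5*pi*u/2)/(25*pi**2) - 48*cos(5*pi*u/2)/(125*pi**3); evaluating from 0 to 2: ∫_{0}^{2} (-3*u**2 + 2*u) sin(5*pi*u/2) du = (16*(3 - 25*pi**2)/(125*pi**3)) - (-48/(125*pi**3)) = 16*(6 - 25*pi**2)/(125*pi**3).
Hence b_5 = 16*(6 - 25*pi**2)/(125*pi**3).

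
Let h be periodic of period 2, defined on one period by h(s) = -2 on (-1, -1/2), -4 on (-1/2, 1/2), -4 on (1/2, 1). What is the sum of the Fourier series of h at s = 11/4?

s = 11/4 differs from s = 3/4 by 1 full period(s), and the series is 2-periodic.
h is continuous at s = 3/4 with value -4, so the series converges to -4 there.

-4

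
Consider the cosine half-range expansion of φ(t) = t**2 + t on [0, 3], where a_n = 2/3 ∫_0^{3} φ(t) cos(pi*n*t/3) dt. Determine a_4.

a_4 = 2/3 ∫_0^{3} (t**2 + t) cos(4*pi*t/3) dt.
Integrating by parts twice (tabular method), an antiderivative of (t**2 + t) cos(4*pi*t/3) is 3*t**2*sin(4*pi*t/3)/(4*pi) + 3*t*sin(4*pi*t/3)/(4*pi) + 9*t*cos(4*pi*t/3)/(8*pi**2) - 27*sin(4*pi*t/3)/(32*pi**3) + 9*cos(4*pi*t/3)/(16*pi**2); evaluating from 0 to 3: ∫_{0}^{3} (t**2 + t) cos(4*pi*t/3) dt = (63/(16*pi**2)) - (9/(16*pi**2)) = 27/(8*pi**2).
Hence a_4 = (2/3)·(27/(8*pi**2)) = 9/(4*pi**2).

9/(4*pi**2)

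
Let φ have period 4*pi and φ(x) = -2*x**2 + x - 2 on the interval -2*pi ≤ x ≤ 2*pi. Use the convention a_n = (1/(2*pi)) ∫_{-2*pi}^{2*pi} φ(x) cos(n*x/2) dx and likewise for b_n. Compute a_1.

32

a_1 = (1/(2*pi)) ∫_{-2*pi}^{2*pi} φ(x) cos(x/2) dx.
Integrating by parts twice (tabular method), an antiderivative of (-2*x**2 + x - 2) cos(x/2) is -4*x**2*sin(x/2) + 2*x*sin(x/2) - 16*x*cos(x/2) + 28*sin(x/2) + 4*cos(x/2); evaluating from -2*pi to 2*pi: ∫_{-2*pi}^{2*pi} (-2*x**2 + x - 2) cos(x/2) dx = (-4 + 32*pi) - (-32*pi - 4) = 64*pi.
Hence a_1 = (1/(2*pi))·(64*pi) = 32.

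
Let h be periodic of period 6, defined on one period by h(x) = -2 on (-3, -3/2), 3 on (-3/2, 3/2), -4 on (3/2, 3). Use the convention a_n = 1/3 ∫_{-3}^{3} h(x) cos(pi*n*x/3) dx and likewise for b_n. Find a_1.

a_1 = 1/3 ∫_{-3}^{3} h(x) cos(pi*x/3) dx.
Split the integral at the breakpoints.
Directly, an antiderivative of (-2) cos(pi*x/3) is -6*sin(pi*x/3)/pi; evaluating from -3 to -3/2: ∫_{-3}^{-3/2} (-2) cos(pi*x/3) dx = (6/pi) - (0) = 6/pi.
Directly, an antiderivative of (3) cos(pi*x/3) is 9*sin(pi*x/3)/pi; evaluating from -3/2 to 3/2: ∫_{-3/2}^{3/2} (3) cos(pi*x/3) dx = (9/pi) - (-9/pi) = 18/pi.
Directly, an antiderivative of (-4) cos(pi*x/3) is -12*sin(pi*x/3)/pi; evaluating from 3/2 to 3: ∫_{3/2}^{3} (-4) cos(pi*x/3) dx = (0) - (-12/pi) = 12/pi.
Summing the pieces and multiplying by (1/3) gives a_1 = 12/pi.

12/pi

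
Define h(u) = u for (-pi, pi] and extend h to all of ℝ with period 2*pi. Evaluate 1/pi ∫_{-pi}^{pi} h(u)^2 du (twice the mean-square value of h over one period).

1/pi ∫_{-pi}^{pi} h(u)^2 du = 1/pi · (2*pi**3/3) = 2*pi**2/3.

2*pi**2/3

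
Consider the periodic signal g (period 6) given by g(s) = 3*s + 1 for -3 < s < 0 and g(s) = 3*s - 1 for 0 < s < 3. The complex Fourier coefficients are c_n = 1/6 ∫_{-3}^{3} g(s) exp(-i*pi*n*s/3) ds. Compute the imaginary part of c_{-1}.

7/pi

Since g is real-valued, Im(c_{-1}) = -1/6 ∫_{-3}^{3} g(s) sin(-pi*s/3) ds = b_{1}/2.
g is odd and sin(-pi*s/3) is odd, so the integrand is even: ∫_{-3}^{3} g(s) sin(-pi*s/3) ds = 2∫_0^{3} g(s) sin(-pi*s/3) ds.
Integrating by parts (boundary term plus one more integral), an antiderivative of (3*s - 1) sin(-pi*s/3) is 9*s*cos(pi*s/3)/pi - 27*sin(pi*s/3)/pi**2 - 3*cos(pi*s/3)/pi; evaluating from 0 to 3: ∫_{0}^{3} (3*s - 1) sin(-pi*s/3) ds = (-24/pi) - (-3/pi) = -21/pi.
So ∫_{-3}^{3} g(s) sin(-pi*s/3) ds = -42/pi.
Hence Im(c_{-1}) = (-1/6)·(-42/pi) = 7/pi.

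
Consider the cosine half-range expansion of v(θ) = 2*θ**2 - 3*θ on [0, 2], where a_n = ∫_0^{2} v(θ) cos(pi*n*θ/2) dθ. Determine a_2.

8/pi**2

a_2 = ∫_0^{2} (2*θ**2 - 3*θ) cos(pi*θ) dθ.
Integrating by parts twice (tabular method), an antiderivative of (2*θ**2 - 3*θ) cos(pi*θ) is 2*θ**2*sin(pi*θ)/pi - 3*θ*sin(pi*θ)/pi + 4*θ*cos(pi*θ)/pi**2 - 4*sin(pi*θ)/pi**3 - 3*cos(pi*θ)/pi**2; evaluating from 0 to 2: ∫_{0}^{2} (2*θ**2 - 3*θ) cos(pi*θ) dθ = (5/pi**2) - (-3/pi**2) = 8/pi**2.
Hence a_2 = 8/pi**2.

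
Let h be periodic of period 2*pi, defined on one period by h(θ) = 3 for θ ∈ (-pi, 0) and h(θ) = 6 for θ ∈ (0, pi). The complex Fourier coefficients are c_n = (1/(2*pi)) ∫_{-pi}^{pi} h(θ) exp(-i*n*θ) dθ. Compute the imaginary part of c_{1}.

-3/pi

Since h is real-valued, Im(c_{1}) = -(1/(2*pi)) ∫_{-pi}^{pi} h(θ) sin(θ) dθ = -b_{1}/2.
Split the integral at the breakpoints.
Directly, an antiderivative of (3) sin(θ) is -3*cos(θ); evaluating from -pi to 0: ∫_{-pi}^{0} (3) sin(θ) dθ = (-3) - (3) = -6.
Directly, an antiderivative of (6) sin(θ) is -6*cos(θ); evaluating from 0 to pi: ∫_{0}^{pi} (6) sin(θ) dθ = (6) - (-6) = 12.
So ∫_{-pi}^{pi} h(θ) sin(θ) dθ = 6.
Hence Im(c_{1}) = (-1/(2*pi))·(6) = -3/pi.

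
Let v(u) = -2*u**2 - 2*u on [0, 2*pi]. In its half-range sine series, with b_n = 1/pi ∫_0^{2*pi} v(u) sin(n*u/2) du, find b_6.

b_6 = 1/pi ∫_0^{2*pi} (-2*u**2 - 2*u) sin(3*u) du.
Integrating by parts twice (tabular method), an antiderivative of (-2*u**2 - 2*u) sin(3*u) is 2*u**2*cos(3*u)/3 - 4*u*sin(3*u)/9 + 2*u*cos(3*u)/3 - 2*sin(3*u)/9 - 4*cos(3*u)/27; evaluating from 0 to 2*pi: ∫_{0}^{2*pi} (-2*u**2 - 2*u) sin(3*u) du = (-4/27 + 4*pi/3 + 8*pi**2/3) - (-4/27) = 4*pi*(1 + 2*pi)/3.
Hence b_6 = (1/pi)·(4*pi*(1 + 2*pi)/3) = 4/3 + 8*pi/3.

4/3 + 8*pi/3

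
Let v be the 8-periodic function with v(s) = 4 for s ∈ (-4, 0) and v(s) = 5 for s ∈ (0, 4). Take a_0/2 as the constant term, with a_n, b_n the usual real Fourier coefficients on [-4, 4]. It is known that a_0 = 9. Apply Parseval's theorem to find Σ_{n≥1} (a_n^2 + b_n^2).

1/2

Parseval: a_0^2/2 + Σ_{n≥1} (a_n^2+b_n^2) = 1/4 ∫_{-4}^{4} v(s)^2 ds = 41.
Subtract a_0^2/2 = 81/2: Σ (a_n^2+b_n^2) = 1/2.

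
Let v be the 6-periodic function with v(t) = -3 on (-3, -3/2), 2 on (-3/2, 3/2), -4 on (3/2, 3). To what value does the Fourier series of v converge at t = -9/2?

t = -9/2 differs from t = 3/2 by -1 full period(s), and the series is 6-periodic.
At t = 3/2 the one-sided limits are v(3/2^-) = 2 and v(3/2^+) = -4.
By Dirichlet's theorem the series converges to their average, [(2) + (-4)]/2 = -1.

-1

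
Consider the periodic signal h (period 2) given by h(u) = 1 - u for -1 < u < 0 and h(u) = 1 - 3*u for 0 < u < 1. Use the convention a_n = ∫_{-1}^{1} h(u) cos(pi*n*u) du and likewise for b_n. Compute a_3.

4/(9*pi**2)

a_3 = ∫_{-1}^{1} h(u) cos(3*pi*u) du.
Split the integral at the breakpoints.
Integrating by parts (boundary term plus one more integral), an antiderivative of (1 - u) cos(3*pi*u) is -u*sin(3*pi*u)/(3*pi) + sin(3*pi*u)/(3*pi) - cos(3*pi*u)/(9*pi**2); evaluating from -1 to 0: ∫_{-1}^{0} (1 - u) cos(3*pi*u) du = (-1/(9*pi**2)) - (1/(9*pi**2)) = -2/(9*pi**2).
Integrating by parts (boundary term plus one more integral), an antiderivative of (1 - 3*u) cos(3*pi*u) is -u*sin(3*pi*u)/pi + sin(3*pi*u)/(3*pi) - cos(3*pi*u)/(3*pi**2); evaluating from 0 to 1: ∫_{0}^{1} (1 - 3*u) cos(3*pi*u) du = (1/(3*pi**2)) - (-1/(3*pi**2)) = 2/(3*pi**2).
Summing the pieces gives a_3 = 4/(9*pi**2).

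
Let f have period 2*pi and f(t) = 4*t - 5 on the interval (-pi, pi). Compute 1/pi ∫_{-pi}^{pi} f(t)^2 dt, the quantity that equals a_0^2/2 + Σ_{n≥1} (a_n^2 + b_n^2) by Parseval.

1/pi ∫_{-pi}^{pi} f(t)^2 dt = 1/pi · (50*pi + 32*pi**3/3) = 50 + 32*pi**2/3.

50 + 32*pi**2/3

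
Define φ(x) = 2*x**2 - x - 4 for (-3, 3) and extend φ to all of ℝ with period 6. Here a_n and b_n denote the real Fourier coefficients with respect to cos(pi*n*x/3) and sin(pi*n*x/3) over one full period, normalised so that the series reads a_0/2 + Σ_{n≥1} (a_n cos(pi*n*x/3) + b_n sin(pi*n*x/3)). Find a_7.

a_7 = 1/3 ∫_{-3}^{3} φ(x) cos(7*pi*x/3) dx.
Integrating by parts twice (tabular method), an antiderivative of (2*x**2 - x - 4) cos(7*pi*x/3) is 6*x**2*sin(7*pi*x/3)/(7*pi) - 3*x*sin(7*pi*x/3)/(7*pi) + 36*x*cos(7*pi*x/3)/(49*pi**2) - 12*sin(7*pi*x/3)/(7*pi) - 108*sin(7*pi*x/3)/(343*pi**3) - 9*cos(7*pi*x/3)/(49*pi**2); evaluating from -3 to 3: ∫_{-3}^{3} (2*x**2 - x - 4) cos(7*pi*x/3) dx = (-99/(49*pi**2)) - (117/(49*pi**2)) = -216/(49*pi**2).
Hence a_7 = (1/3)·(-216/(49*pi**2)) = -72/(49*pi**2).

-72/(49*pi**2)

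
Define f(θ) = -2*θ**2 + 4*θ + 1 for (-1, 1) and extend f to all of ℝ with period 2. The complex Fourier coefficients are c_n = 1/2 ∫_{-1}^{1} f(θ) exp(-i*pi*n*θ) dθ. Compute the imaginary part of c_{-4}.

-1/pi

Since f is real-valued, Im(c_{-4}) = -1/2 ∫_{-1}^{1} f(θ) sin(-4*pi*θ) dθ = b_{4}/2.
Integrating by parts twice (tabular method), an antiderivative of (-2*θ**2 + 4*θ + 1) sin(-4*pi*θ) is -θ**2*cos(4*pi*θ)/(2*pi) + θ*sin(4*pi*θ)/(4*pi**2) + θ*cos(4*pi*θ)/pi - sin(4*pi*θ)/(4*pi**2) + cos(4*pi*θ)/(16*pi**3) + cos(4*pi*θ)/(4*pi); evaluating from -1 to 1: ∫_{-1}^{1} (-2*θ**2 + 4*θ + 1) sin(-4*pi*θ) dθ = ((1 + 12*pi**2)/(16*pi**3)) - ((1 - 20*pi**2)/(16*pi**3)) = 2/pi.
Hence Im(c_{-4}) = (-1/2)·(2/pi) = -1/pi.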